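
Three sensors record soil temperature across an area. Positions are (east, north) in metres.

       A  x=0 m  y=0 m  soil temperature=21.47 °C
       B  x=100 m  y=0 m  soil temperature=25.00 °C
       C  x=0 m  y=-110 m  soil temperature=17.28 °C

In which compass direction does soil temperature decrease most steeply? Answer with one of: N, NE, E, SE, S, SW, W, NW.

SW

∂T/∂x = (25.00 − 21.47) / (100 − 0) = +0.03530
∂T/∂y = (17.28 − 21.47) / (-110 − 0) = +0.03809
Steepest decrease is along −∇f = (-0.03530 E, -0.03809 N) → southwest.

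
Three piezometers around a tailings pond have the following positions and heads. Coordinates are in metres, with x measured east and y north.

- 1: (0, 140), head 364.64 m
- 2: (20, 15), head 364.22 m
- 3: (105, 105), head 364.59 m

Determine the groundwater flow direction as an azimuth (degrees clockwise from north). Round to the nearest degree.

191°

With h = a·x + b·y + c and 1 as origin, the differences give:
  20·a + (-125)·b = -0.42
  105·a + (-35)·b = -0.05
Eliminate b (×(-35) and ×(-125), subtract): 12425·a = 8.450 → a = ∂h/∂x = +0.0006801
Back-substitute: b = ∂h/∂y = +0.003469.
Flow direction (−∇h) has components (-0.0006801 E, -0.003469 N).
Azimuth = atan2(E, N) = atan2(-0.0006801, -0.003469) = 191.1° ≈ 191°.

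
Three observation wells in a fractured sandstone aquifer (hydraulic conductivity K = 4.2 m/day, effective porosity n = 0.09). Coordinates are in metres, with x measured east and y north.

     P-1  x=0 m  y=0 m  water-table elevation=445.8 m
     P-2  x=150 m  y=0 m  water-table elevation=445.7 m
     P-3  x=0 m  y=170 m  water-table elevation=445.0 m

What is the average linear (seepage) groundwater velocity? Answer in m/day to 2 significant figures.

∂h/∂x = (445.7 − 445.8) / (150 − 0) = -0.0006667
∂h/∂y = (445.0 − 445.8) / (170 − 0) = -0.004706
|∇h| = √(-0.0006667² + -0.004706²) = 0.004753
Seepage velocity v = K·i/n = 4.2 × 0.004753 / 0.09 = 0.2218 m/day.

0.22 m/day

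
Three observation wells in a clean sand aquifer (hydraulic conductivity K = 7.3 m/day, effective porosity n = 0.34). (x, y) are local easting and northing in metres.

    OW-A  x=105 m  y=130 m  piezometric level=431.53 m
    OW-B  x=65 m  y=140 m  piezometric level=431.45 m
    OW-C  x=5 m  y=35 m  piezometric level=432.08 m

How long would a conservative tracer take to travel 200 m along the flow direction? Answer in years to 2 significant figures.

4.1 years

With h = a·x + b·y + c and OW-A as origin, the differences give:
  (-40)·a + 10·b = -0.08
  (-100)·a + (-95)·b = +0.55
Eliminate b (×(-95) and ×10, subtract): 4800·a = 2.100 → a = ∂h/∂x = +0.0004375
Back-substitute: b = ∂h/∂y = -0.006250.
|∇h| = √(0.0004375² + -0.006250²) = 0.006265
Seepage velocity v = K·i/n = 7.3 × 0.006265 / 0.34 = 0.1345 m/day.
t = 200 / 0.1345 = 1487 days = 4.07 years.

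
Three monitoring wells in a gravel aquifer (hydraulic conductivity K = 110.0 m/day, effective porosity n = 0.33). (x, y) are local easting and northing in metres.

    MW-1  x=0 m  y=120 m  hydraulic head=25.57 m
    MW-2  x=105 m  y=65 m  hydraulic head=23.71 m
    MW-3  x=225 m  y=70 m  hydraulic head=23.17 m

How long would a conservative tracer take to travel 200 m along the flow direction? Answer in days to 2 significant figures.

25 days

With h = a·x + b·y + c and MW-1 as origin, the differences give:
  105·a + (-55)·b = -1.86
  225·a + (-50)·b = -2.40
Eliminate b (×(-50) and ×(-55), subtract): 7125·a = -39.000 → a = ∂h/∂x = -0.005474
Back-substitute: b = ∂h/∂y = +0.02337.
|∇h| = √(-0.005474² + 0.02337²) = 0.024
Seepage velocity v = K·i/n = 110.0 × 0.024 / 0.33 = 8 m/day.
t = 200 / 8 = 25 days.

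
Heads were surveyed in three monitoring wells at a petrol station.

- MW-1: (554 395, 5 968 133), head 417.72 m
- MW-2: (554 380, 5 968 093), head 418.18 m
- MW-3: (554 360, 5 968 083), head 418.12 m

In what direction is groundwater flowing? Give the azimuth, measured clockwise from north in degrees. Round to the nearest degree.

With h = a·x + b·y + c and MW-1 as origin, the differences give:
  (-15)·a + (-40)·b = +0.46
  (-35)·a + (-50)·b = +0.40
Eliminate b (×(-50) and ×(-40), subtract): -650·a = -7.000 → a = ∂h/∂x = +0.01077
Back-substitute: b = ∂h/∂y = -0.01554.
Flow direction (−∇h) has components (-0.01077 E, +0.01554 N).
Azimuth = atan2(E, N) = atan2(-0.01077, +0.01554) = 325.3° ≈ 325°.

325°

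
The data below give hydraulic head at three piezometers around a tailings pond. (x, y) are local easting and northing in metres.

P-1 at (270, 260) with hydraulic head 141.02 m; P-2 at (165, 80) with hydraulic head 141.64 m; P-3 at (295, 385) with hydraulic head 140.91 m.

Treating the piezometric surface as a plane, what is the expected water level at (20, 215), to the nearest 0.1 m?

142.7 m

With h = a·x + b·y + c and P-1 as origin, the differences give:
  (-105)·a + (-180)·b = +0.62
  25·a + 125·b = -0.11
Eliminate b (×125 and ×(-180), subtract): -8625·a = 57.700 → a = ∂h/∂x = -0.006690
Back-substitute: b = ∂h/∂y = +0.0004580.
h(20, 215) = 141.02 + (-0.006690)·(-250) + (+0.0004580)·(-45) = 141.02 +1.672 -0.021 = 142.672 m.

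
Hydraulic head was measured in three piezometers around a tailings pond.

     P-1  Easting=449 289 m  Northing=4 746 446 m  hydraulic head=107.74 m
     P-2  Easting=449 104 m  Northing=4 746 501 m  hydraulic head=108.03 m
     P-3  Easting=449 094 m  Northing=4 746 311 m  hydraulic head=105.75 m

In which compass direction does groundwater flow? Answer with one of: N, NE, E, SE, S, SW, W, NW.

S

With h = a·x + b·y + c and P-1 as origin, the differences give:
  (-185)·a + 55·b = +0.29
  (-195)·a + (-135)·b = -1.99
Eliminate b (×(-135) and ×55, subtract): 35700·a = 70.300 → a = ∂h/∂x = +0.001969
Back-substitute: b = ∂h/∂y = +0.01190.
Flow = −∇h = (-0.001969 east, -0.01190 north), which points south.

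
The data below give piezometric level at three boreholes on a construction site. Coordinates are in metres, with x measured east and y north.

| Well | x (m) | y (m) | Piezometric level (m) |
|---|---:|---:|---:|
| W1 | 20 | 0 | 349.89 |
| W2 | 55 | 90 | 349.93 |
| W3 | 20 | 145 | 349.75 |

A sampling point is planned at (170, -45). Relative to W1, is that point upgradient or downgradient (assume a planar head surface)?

upgradient

With h = a·x + b·y + c and W1 as origin, the differences give:
  35·a + 90·b = +0.04
  0·a + 145·b = -0.14
Eliminate b (×145 and ×90, subtract): 5075·a = 18.400 → a = ∂h/∂x = +0.003626
Back-substitute: b = ∂h/∂y = -0.0009655.
Head at (170, -45) = 349.89 + (+0.003626)·(150) + (-0.0009655)·(-45) = 350.48 m.
That is higher than the 349.89 m at W1, so the point is upgradient.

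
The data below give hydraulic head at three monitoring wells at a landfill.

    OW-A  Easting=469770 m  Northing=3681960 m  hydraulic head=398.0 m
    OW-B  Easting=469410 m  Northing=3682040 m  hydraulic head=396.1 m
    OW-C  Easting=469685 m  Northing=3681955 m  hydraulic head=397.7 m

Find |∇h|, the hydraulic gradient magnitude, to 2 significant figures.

With h = a·x + b·y + c and OW-A as origin, the differences give:
  (-360)·a + 80·b = -1.9
  (-85)·a + (-5)·b = -0.3
Eliminate b (×(-5) and ×80, subtract): 8600·a = 33.50 → a = ∂h/∂x = +0.003895
Back-substitute: b = ∂h/∂y = -0.006221.
|∇h| = √(0.003895² + -0.006221²) = 0.00734

0.0073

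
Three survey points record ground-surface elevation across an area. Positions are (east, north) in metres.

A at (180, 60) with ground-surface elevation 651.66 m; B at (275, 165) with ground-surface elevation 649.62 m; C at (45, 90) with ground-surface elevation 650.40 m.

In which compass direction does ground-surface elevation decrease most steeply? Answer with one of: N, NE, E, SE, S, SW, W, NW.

With z = a·x + b·y + c and A as origin, the differences give:
  95·a + 105·b = -2.04
  (-135)·a + 30·b = -1.26
Eliminate b (×30 and ×105, subtract): 17025·a = 71.100 → a = ∂z/∂x = +0.004176
Back-substitute: b = ∂z/∂y = -0.02321.
Steepest decrease is along −∇f = (-0.004176 E, +0.02321 N) → north.

N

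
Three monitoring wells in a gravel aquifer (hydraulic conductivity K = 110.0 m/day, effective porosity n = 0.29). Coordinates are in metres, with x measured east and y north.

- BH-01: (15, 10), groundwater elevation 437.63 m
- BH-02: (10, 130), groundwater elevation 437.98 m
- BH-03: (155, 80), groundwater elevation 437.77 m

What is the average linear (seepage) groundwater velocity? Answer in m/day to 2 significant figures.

1.1 m/day

Differences from BH-01: to BH-02 (Δx, Δy, Δh) = (-5, 120, +0.35); to BH-03 = (140, 70, +0.14).
Solve a·Δx + b·Δy = Δh: det = (-5)·70 − 140·120 = -17150.
∂h/∂x = [(+0.35)·70 − (+0.14)·120] / -17150 = -0.0004490
∂h/∂y = [(-5)·(+0.14) − 140·(+0.35)] / -17150 = +0.002898
|∇h| = √(-0.0004490² + 0.002898²) = 0.002933
Seepage velocity v = K·i/n = 110.0 × 0.002933 / 0.29 = 1.113 m/day.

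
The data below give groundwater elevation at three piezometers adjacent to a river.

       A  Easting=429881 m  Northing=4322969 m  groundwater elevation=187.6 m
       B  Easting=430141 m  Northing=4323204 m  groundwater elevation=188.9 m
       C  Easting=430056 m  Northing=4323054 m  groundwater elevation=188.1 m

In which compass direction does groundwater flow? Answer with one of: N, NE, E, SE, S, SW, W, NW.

S

Taking A as reference: B−A = (260, 235, +1.3); C−A = (175, 85, +0.5).
Determinant of the coordinate differences = 260·85 − 175·235 = -19025.
∂h/∂x = [(+1.3)·85 − (+0.5)·235] / -19025 = +0.0003679
∂h/∂y = [260·(+0.5) − 175·(+1.3)] / -19025 = +0.005125
Flow = −∇h = (-0.0003679 east, -0.005125 north), which points south.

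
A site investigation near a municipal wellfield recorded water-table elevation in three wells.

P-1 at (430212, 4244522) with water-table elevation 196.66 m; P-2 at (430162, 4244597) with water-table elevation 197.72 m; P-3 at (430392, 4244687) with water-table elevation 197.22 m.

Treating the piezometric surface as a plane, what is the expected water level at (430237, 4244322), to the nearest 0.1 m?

Differences from P-1: to P-2 (Δx, Δy, Δh) = (-50, 75, +1.06); to P-3 = (180, 165, +0.56).
Solve a·Δx + b·Δy = Δh: det = (-50)·165 − 180·75 = -21750.
∂h/∂x = [(+1.06)·165 − (+0.56)·75] / -21750 = -0.006110
∂h/∂y = [(-50)·(+0.56) − 180·(+1.06)] / -21750 = +0.01006
h(430237, 4244322) = 196.66 + (-0.006110)·(25) + (+0.01006)·(-200) = 196.66 -0.153 -2.012 = 194.495 m.

194.5 m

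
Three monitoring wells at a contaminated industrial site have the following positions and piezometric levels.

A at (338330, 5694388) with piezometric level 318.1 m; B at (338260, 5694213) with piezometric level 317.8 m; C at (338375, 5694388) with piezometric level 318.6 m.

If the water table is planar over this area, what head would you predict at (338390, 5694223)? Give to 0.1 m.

319.2 m

Three-point gradient (reference A): Δ to B = (-70, -175, -0.3), Δ to C = (45, 0, +0.5).
∂h/∂x = +0.01111, ∂h/∂y = -0.002730 (det = 7875).
h(338390, 5694223) = 318.1 + (+0.01111)·(60) + (-0.002730)·(-165) = 318.1 +0.667 +0.450 = 319.217 m.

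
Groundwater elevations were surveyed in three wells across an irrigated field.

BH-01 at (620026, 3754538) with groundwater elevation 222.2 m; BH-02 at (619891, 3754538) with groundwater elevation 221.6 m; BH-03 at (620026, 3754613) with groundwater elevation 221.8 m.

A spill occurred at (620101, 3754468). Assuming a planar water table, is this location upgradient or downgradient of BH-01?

∂h/∂x = (221.6 − 222.2) / (619891 − 620026) = +0.004444
∂h/∂y = (221.8 − 222.2) / (3754613 − 3754538) = -0.005333
Head at (620101, 3754468) = 222.2 + (+0.004444)·(75) + (-0.005333)·(-70) = 222.91 m.
That is higher than the 222.2 m at BH-01, so the point is upgradient.

upgradient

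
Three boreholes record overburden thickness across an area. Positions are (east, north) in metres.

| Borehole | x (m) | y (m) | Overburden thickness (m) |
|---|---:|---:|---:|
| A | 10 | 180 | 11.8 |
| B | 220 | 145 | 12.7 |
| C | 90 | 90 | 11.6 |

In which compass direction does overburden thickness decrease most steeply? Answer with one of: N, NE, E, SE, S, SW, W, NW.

SW

Taking A as reference: B−A = (210, -35, +0.9); C−A = (80, -90, -0.2).
Solve a·Δx + b·Δy = Δd: det = 210·(-90) − 80·(-35) = -16100.
∂d/∂x = [(+0.9)·(-90) − (-0.2)·(-35)] / -16100 = +0.005466
∂d/∂y = [210·(-0.2) − 80·(+0.9)] / -16100 = +0.007081
Steepest decrease is along −∇f = (-0.005466 E, -0.007081 N) → southwest.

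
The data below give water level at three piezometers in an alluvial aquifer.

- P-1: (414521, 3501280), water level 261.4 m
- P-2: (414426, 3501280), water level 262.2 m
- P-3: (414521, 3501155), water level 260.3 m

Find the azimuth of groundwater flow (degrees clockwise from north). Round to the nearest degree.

136°

∂h/∂x = (262.2 − 261.4) / (414426 − 414521) = -0.008421
∂h/∂y = (260.3 − 261.4) / (3501155 − 3501280) = +0.008800
Flow direction (−∇h) has components (+0.008421 E, -0.008800 N).
Azimuth = atan2(E, N) = atan2(+0.008421, -0.008800) = 136.3° ≈ 136°.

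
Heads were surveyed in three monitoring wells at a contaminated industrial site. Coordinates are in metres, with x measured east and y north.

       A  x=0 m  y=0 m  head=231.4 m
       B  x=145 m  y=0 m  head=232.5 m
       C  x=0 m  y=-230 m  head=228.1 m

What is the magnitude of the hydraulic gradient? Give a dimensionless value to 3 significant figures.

∂h/∂x = (232.5 − 231.4) / (145 − 0) = +0.007586
∂h/∂y = (228.1 − 231.4) / (-230 − 0) = +0.01435
|∇h| = √(0.007586² + 0.01435²) = 0.01623

0.0162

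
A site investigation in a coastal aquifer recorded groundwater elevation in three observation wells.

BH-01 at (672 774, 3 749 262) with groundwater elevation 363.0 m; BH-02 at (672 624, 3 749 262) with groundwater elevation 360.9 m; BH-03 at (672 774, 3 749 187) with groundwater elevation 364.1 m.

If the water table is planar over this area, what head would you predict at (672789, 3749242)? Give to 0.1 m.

363.5 m

∂h/∂x = (360.9 − 363.0) / (672624 − 672774) = +0.01400
∂h/∂y = (364.1 − 363.0) / (3749187 − 3749262) = -0.01467
h(672789, 3749242) = 363.0 + (+0.01400)·(15) + (-0.01467)·(-20) = 363.0 +0.210 +0.293 = 363.503 m.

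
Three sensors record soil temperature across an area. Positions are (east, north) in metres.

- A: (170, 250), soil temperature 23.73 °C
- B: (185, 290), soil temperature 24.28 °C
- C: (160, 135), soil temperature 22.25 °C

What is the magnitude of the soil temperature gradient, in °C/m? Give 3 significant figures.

0.0130 °C/m

Differences from A: to B (Δx, Δy, Δh) = (15, 40, +0.55); to C = (-10, -115, -1.48).
Solve a·Δx + b·Δy = ΔT: det = 15·(-115) − (-10)·40 = -1325.
∂T/∂x = [(+0.55)·(-115) − (-1.48)·40] / -1325 = +0.003057
∂T/∂y = [15·(-1.48) − (-10)·(+0.55)] / -1325 = +0.01260
|∇f| = √(0.003057² + 0.01260²) = 0.01297 °C/m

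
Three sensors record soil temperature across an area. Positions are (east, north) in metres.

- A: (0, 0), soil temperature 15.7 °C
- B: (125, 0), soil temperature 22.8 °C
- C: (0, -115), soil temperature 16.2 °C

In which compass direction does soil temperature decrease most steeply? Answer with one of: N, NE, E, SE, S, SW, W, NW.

∂T/∂x = (22.8 − 15.7) / (125 − 0) = +0.05680
∂T/∂y = (16.2 − 15.7) / (-115 − 0) = -0.004348
Steepest decrease is along −∇f = (-0.05680 E, +0.004348 N) → west.

W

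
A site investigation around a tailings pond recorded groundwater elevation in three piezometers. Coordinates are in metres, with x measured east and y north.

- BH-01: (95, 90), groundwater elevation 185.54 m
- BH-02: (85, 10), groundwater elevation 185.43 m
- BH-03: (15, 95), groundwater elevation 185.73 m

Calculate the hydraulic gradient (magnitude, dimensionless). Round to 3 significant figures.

Three-point gradient (reference BH-01): Δ to BH-02 = (-10, -80, -0.11), Δ to BH-03 = (-80, 5, +0.19).
∂h/∂x = -0.002271, ∂h/∂y = +0.001659 (det = -6450).
|∇h| = √(-0.002271² + 0.001659²) = 0.002812

0.00281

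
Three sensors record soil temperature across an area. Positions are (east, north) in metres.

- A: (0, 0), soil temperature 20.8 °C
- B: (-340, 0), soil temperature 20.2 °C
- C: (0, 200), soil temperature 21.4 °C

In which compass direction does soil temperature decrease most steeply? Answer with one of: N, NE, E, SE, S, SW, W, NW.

∂T/∂x = (20.2 − 20.8) / (-340 − 0) = +0.001765
∂T/∂y = (21.4 − 20.8) / (200 − 0) = +0.003000
Steepest decrease is along −∇f = (-0.001765 E, -0.003000 N) → southwest.

SW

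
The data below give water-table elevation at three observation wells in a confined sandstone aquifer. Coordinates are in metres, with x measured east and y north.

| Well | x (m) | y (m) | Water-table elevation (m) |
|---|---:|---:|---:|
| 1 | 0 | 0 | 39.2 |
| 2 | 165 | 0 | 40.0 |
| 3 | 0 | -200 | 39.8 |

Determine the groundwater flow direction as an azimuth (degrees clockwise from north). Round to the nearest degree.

∂h/∂x = (40.0 − 39.2) / (165 − 0) = +0.004848
∂h/∂y = (39.8 − 39.2) / (-200 − 0) = -0.003000
Flow direction (−∇h) has components (-0.004848 E, +0.003000 N).
Azimuth = atan2(E, N) = atan2(-0.004848, +0.003000) = 301.7° ≈ 302°.

302°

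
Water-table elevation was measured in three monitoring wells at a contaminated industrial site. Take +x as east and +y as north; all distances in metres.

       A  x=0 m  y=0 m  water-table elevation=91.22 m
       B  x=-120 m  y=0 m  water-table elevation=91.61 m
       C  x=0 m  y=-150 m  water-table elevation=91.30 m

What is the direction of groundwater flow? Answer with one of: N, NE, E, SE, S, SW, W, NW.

E

∂h/∂x = (91.61 − 91.22) / (-120 − 0) = -0.003250
∂h/∂y = (91.30 − 91.22) / (-150 − 0) = -0.0005333
Flow = −∇h = (+0.003250 east, +0.0005333 north), which points east.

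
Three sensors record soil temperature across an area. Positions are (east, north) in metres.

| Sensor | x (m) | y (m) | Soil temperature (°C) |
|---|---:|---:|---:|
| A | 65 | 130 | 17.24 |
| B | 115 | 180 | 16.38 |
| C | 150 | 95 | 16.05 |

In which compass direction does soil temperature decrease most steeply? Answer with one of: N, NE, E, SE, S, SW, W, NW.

E

Taking A as reference: B−A = (50, 50, -0.86); C−A = (85, -35, -1.19).
Solve a·Δx + b·Δy = ΔT: det = 50·(-35) − 85·50 = -6000.
∂T/∂x = [(-0.86)·(-35) − (-1.19)·50] / -6000 = -0.01493
∂T/∂y = [50·(-1.19) − 85·(-0.86)] / -6000 = -0.002267
Steepest decrease is along −∇f = (+0.01493 E, +0.002267 N) → east.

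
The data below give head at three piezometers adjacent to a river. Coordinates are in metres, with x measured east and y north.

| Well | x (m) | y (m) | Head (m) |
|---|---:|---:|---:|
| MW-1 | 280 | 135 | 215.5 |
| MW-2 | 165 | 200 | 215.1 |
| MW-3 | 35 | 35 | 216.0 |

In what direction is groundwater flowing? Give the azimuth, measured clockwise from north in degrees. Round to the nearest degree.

357°

Taking MW-1 as reference: MW-2−MW-1 = (-115, 65, -0.4); MW-3−MW-1 = (-245, -100, +0.5).
Determinant of the coordinate differences = (-115)·(-100) − (-245)·65 = 27425.
∂h/∂x = [(-0.4)·(-100) − (+0.5)·65] / 27425 = +0.0002735
∂h/∂y = [(-115)·(+0.5) − (-245)·(-0.4)] / 27425 = -0.005670
Flow direction (−∇h) has components (-0.0002735 E, +0.005670 N).
Azimuth = atan2(E, N) = atan2(-0.0002735, +0.005670) = 357.2° ≈ 357°.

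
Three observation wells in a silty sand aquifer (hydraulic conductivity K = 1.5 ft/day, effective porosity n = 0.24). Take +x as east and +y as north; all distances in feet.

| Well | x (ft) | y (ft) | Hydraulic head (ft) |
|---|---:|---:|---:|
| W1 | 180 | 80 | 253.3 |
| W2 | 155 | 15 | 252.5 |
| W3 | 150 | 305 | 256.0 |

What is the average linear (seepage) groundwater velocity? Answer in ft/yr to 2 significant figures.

With h = a·x + b·y + c and W1 as origin, the differences give:
  (-25)·a + (-65)·b = -0.8
  (-30)·a + 225·b = +2.7
Eliminate b (×225 and ×(-65), subtract): -7575·a = -4.50 → a = ∂h/∂x = +0.0005941
Back-substitute: b = ∂h/∂y = +0.01208.
|∇h| = √(0.0005941² + 0.01208²) = 0.01209
Seepage velocity v = K·i/n = 1.5 × 0.01209 / 0.24 = 0.07556 ft/day = 27.6 ft/yr.

28 ft/yr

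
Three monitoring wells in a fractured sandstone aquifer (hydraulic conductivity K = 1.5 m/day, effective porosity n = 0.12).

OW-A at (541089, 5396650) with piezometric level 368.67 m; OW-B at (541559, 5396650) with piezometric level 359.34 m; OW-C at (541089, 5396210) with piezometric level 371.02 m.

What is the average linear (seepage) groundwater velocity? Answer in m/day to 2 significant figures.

0.26 m/day

∂h/∂x = (359.34 − 368.67) / (541559 − 541089) = -0.01985
∂h/∂y = (371.02 − 368.67) / (5396210 − 5396650) = -0.005341
|∇h| = √(-0.01985² + -0.005341²) = 0.02056
Seepage velocity v = K·i/n = 1.5 × 0.02056 / 0.12 = 0.257 m/day.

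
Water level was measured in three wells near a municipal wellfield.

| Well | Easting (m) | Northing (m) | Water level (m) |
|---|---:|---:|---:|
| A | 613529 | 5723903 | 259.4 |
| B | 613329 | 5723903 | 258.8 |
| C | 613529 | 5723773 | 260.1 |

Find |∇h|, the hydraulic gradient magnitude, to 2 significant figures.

∂h/∂x = (258.8 − 259.4) / (613329 − 613529) = +0.003000
∂h/∂y = (260.1 − 259.4) / (5723773 − 5723903) = -0.005385
|∇h| = √(0.003000² + -0.005385²) = 0.006164

0.0062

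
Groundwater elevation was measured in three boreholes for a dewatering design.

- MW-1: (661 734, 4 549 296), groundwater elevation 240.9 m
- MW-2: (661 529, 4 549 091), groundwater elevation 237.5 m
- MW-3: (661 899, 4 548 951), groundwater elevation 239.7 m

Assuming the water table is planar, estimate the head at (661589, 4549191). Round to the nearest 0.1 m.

With h = a·x + b·y + c and MW-1 as origin, the differences give:
  (-205)·a + (-205)·b = -3.4
  165·a + (-345)·b = -1.2
Eliminate b (×(-345) and ×(-205), subtract): 104550·a = 927.00 → a = ∂h/∂x = +0.008867
Back-substitute: b = ∂h/∂y = +0.007719.
h(661589, 4549191) = 240.9 + (+0.008867)·(-145) + (+0.007719)·(-105) = 240.9 -1.286 -0.810 = 238.804 m.

238.8 m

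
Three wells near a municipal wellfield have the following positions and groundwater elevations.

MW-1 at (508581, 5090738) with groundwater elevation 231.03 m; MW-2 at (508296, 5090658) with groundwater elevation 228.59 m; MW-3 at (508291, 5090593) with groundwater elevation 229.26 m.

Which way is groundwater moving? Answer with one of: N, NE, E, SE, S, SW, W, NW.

Differences from MW-1: to MW-2 (Δx, Δy, Δh) = (-285, -80, -2.44); to MW-3 = (-290, -145, -1.77).
Determinant of the coordinate differences = (-285)·(-145) − (-290)·(-80) = 18125.
∂h/∂x = [(-2.44)·(-145) − (-1.77)·(-80)] / 18125 = +0.01171
∂h/∂y = [(-285)·(-1.77) − (-290)·(-2.44)] / 18125 = -0.01121
Flow = −∇h = (-0.01171 east, +0.01121 north), which points northwest.

NW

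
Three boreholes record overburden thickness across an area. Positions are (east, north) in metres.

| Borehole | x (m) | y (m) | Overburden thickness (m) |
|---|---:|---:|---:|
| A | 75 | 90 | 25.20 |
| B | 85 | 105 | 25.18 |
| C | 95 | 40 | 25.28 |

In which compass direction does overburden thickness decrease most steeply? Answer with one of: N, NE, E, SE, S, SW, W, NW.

With d = a·x + b·y + c and A as origin, the differences give:
  10·a + 15·b = -0.02
  20·a + (-50)·b = +0.08
Eliminate b (×(-50) and ×15, subtract): -800·a = -0.200 → a = ∂d/∂x = +0.0002500
Back-substitute: b = ∂d/∂y = -0.001500.
Steepest decrease is along −∇f = (-0.0002500 E, +0.001500 N) → north.

N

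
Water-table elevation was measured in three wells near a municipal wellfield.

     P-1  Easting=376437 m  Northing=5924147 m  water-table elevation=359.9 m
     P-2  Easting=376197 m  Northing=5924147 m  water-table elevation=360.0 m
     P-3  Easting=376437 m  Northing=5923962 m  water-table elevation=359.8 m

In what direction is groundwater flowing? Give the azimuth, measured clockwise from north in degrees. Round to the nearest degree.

142°

∂h/∂x = (360.0 − 359.9) / (376197 − 376437) = -0.0004167
∂h/∂y = (359.8 − 359.9) / (5923962 − 5924147) = +0.0005405
Flow direction (−∇h) has components (+0.0004167 E, -0.0005405 N).
Azimuth = atan2(E, N) = atan2(+0.0004167, -0.0005405) = 142.4° ≈ 142°.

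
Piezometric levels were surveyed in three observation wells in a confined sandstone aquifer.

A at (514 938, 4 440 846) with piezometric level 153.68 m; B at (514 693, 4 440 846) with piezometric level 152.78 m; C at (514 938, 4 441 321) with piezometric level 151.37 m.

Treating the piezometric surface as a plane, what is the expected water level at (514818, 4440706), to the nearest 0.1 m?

153.9 m

∂h/∂x = (152.78 − 153.68) / (514693 − 514938) = +0.003673
∂h/∂y = (151.37 − 153.68) / (4441321 − 4440846) = -0.004863
h(514818, 4440706) = 153.68 + (+0.003673)·(-120) + (-0.004863)·(-140) = 153.68 -0.441 +0.681 = 153.920 m.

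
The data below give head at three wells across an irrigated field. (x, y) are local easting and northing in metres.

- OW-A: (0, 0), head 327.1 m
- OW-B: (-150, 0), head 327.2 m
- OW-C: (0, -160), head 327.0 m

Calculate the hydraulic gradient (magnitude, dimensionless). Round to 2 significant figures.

0.00091

∂h/∂x = (327.2 − 327.1) / (-150 − 0) = -0.0006667
∂h/∂y = (327.0 − 327.1) / (-160 − 0) = +0.0006250
|∇h| = √(-0.0006667² + 0.0006250²) = 0.0009138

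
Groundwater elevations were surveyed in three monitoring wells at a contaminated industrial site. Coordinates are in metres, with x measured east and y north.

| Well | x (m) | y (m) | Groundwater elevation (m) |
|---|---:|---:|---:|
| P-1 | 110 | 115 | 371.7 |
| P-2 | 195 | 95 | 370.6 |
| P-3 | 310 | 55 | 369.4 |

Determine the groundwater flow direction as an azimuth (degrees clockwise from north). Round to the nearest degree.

Differences from P-1: to P-2 (Δx, Δy, Δh) = (85, -20, -1.1); to P-3 = (200, -60, -2.3).
Determinant of the coordinate differences = 85·(-60) − 200·(-20) = -1100.
∂h/∂x = [(-1.1)·(-60) − (-2.3)·(-20)] / -1100 = -0.01818
∂h/∂y = [85·(-2.3) − 200·(-1.1)] / -1100 = -0.02227
Flow direction (−∇h) has components (+0.01818 E, +0.02227 N).
Azimuth = atan2(E, N) = atan2(+0.01818, +0.02227) = 39.2° ≈ 039°.

039°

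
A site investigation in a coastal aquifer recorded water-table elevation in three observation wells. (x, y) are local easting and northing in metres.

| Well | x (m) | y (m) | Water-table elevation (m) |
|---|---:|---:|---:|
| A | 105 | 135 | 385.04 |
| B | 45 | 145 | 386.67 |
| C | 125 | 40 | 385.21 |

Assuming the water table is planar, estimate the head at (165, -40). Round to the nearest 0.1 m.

Differences from A: to B (Δx, Δy, Δh) = (-60, 10, +1.63); to C = (20, -95, +0.17).
Determinant of the coordinate differences = (-60)·(-95) − 20·10 = 5500.
∂h/∂x = [(+1.63)·(-95) − (+0.17)·10] / 5500 = -0.02846
∂h/∂y = [(-60)·(+0.17) − 20·(+1.63)] / 5500 = -0.007782
h(165, -40) = 385.04 + (-0.02846)·(60) + (-0.007782)·(-175) = 385.04 -1.708 +1.362 = 384.694 m.

384.7 m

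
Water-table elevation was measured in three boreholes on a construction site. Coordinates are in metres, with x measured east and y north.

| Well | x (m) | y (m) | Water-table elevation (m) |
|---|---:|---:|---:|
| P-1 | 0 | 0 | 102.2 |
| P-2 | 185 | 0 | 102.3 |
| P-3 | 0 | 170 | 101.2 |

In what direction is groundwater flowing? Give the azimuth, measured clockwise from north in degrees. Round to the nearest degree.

355°

∂h/∂x = (102.3 − 102.2) / (185 − 0) = +0.0005405
∂h/∂y = (101.2 − 102.2) / (170 − 0) = -0.005882
Flow direction (−∇h) has components (-0.0005405 E, +0.005882 N).
Azimuth = atan2(E, N) = atan2(-0.0005405, +0.005882) = 354.7° ≈ 355°.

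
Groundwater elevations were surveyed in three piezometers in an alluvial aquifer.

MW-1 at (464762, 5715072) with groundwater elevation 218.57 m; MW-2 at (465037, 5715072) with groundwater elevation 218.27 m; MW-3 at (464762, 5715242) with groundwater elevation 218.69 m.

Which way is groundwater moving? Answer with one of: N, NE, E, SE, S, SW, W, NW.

SE

∂h/∂x = (218.27 − 218.57) / (465037 − 464762) = -0.001091
∂h/∂y = (218.69 − 218.57) / (5715242 − 5715072) = +0.0007059
Flow = −∇h = (+0.001091 east, -0.0007059 north), which points southeast.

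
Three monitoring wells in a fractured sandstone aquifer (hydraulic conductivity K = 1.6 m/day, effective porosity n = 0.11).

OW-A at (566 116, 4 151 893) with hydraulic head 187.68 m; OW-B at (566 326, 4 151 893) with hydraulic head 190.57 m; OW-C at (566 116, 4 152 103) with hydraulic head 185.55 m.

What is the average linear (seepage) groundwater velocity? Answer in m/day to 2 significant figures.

∂h/∂x = (190.57 − 187.68) / (566326 − 566116) = +0.01376
∂h/∂y = (185.55 − 187.68) / (4152103 − 4151893) = -0.01014
|∇h| = √(0.01376² + -0.01014²) = 0.01709
Seepage velocity v = K·i/n = 1.6 × 0.01709 / 0.11 = 0.2486 m/day.

0.25 m/day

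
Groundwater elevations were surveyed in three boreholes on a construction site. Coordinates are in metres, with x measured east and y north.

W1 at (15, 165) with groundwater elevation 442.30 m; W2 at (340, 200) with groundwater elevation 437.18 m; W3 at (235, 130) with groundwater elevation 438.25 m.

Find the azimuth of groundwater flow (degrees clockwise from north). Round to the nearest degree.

Taking W1 as reference: W2−W1 = (325, 35, -5.12); W3−W1 = (220, -35, -4.05).
Determinant of the coordinate differences = 325·(-35) − 220·35 = -19075.
∂h/∂x = [(-5.12)·(-35) − (-4.05)·35] / -19075 = -0.01683
∂h/∂y = [325·(-4.05) − 220·(-5.12)] / -19075 = +0.009953
Flow direction (−∇h) has components (+0.01683 E, -0.009953 N).
Azimuth = atan2(E, N) = atan2(+0.01683, -0.009953) = 120.6° ≈ 121°.

121°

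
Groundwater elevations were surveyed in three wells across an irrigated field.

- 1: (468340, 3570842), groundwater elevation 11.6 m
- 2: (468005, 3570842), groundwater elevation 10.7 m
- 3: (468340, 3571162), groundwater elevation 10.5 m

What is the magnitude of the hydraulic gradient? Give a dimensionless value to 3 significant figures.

∂h/∂x = (10.7 − 11.6) / (468005 − 468340) = +0.002687
∂h/∂y = (10.5 − 11.6) / (3571162 − 3570842) = -0.003437
|∇h| = √(0.002687² + -0.003437²) = 0.004363

0.00436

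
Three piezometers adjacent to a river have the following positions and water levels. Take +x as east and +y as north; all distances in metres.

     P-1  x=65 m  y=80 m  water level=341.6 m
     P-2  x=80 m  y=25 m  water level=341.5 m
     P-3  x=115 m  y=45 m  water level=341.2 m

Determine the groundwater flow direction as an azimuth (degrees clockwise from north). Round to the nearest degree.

Differences from P-1: to P-2 (Δx, Δy, Δh) = (15, -55, -0.1); to P-3 = (50, -35, -0.4).
Solve a·Δx + b·Δy = Δh: det = 15·(-35) − 50·(-55) = 2225.
∂h/∂x = [(-0.1)·(-35) − (-0.4)·(-55)] / 2225 = -0.008315
∂h/∂y = [15·(-0.4) − 50·(-0.1)] / 2225 = -0.0004494
Flow direction (−∇h) has components (+0.008315 E, +0.0004494 N).
Azimuth = atan2(E, N) = atan2(+0.008315, +0.0004494) = 86.9° ≈ 087°.

087°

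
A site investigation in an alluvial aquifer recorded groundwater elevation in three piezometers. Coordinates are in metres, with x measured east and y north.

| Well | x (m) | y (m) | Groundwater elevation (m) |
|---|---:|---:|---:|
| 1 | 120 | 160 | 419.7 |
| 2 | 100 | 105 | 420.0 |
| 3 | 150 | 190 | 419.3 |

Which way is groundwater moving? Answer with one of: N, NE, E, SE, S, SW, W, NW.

With h = a·x + b·y + c and 1 as origin, the differences give:
  (-20)·a + (-55)·b = +0.3
  30·a + 30·b = -0.4
Eliminate b (×30 and ×(-55), subtract): 1050·a = -13.00 → a = ∂h/∂x = -0.01238
Back-substitute: b = ∂h/∂y = -0.0009524.
Flow = −∇h = (+0.01238 east, +0.0009524 north), which points east.

E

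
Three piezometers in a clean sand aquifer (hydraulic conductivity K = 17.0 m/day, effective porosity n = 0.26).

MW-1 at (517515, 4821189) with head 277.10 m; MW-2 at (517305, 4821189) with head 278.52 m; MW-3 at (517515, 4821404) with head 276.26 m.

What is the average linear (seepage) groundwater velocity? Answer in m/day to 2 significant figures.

∂h/∂x = (278.52 − 277.10) / (517305 − 517515) = -0.006762
∂h/∂y = (276.26 − 277.10) / (4821404 − 4821189) = -0.003907
|∇h| = √(-0.006762² + -0.003907²) = 0.00781
Seepage velocity v = K·i/n = 17.0 × 0.00781 / 0.26 = 0.5107 m/day.

0.51 m/day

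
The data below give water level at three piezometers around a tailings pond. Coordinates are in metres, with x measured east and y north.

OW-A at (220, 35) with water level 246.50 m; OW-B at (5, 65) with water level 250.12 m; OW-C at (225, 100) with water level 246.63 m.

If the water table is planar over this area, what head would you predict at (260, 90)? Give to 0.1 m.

246.0 m

Three-point gradient (reference OW-A): Δ to OW-B = (-215, 30, +3.62), Δ to OW-C = (5, 65, +0.13).
∂h/∂x = -0.01638, ∂h/∂y = +0.003260 (det = -14125).
h(260, 90) = 246.50 + (-0.01638)·(40) + (+0.003260)·(55) = 246.50 -0.655 +0.179 = 246.024 m.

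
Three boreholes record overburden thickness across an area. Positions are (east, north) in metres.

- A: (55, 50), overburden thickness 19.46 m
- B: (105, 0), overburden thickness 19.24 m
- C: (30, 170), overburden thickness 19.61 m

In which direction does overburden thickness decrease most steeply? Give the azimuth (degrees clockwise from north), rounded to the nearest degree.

Taking A as reference: B−A = (50, -50, -0.22); C−A = (-25, 120, +0.15).
Determinant of the coordinate differences = 50·120 − (-25)·(-50) = 4750.
∂d/∂x = [(-0.22)·120 − (+0.15)·(-50)] / 4750 = -0.003979
∂d/∂y = [50·(+0.15) − (-25)·(-0.22)] / 4750 = +0.0004211
Steepest decrease is along −∇f: components (+0.003979 E, -0.0004211 N).
Azimuth = atan2(+0.003979, -0.0004211) = 96.0° ≈ 096°.

096°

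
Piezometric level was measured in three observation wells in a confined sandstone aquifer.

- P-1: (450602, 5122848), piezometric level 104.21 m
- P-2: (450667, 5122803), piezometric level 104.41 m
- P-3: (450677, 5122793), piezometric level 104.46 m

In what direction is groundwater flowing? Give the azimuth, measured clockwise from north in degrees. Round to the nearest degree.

Differences from P-1: to P-2 (Δx, Δy, Δh) = (65, -45, +0.20); to P-3 = (75, -55, +0.25).
Solve a·Δx + b·Δy = Δh: det = 65·(-55) − 75·(-45) = -200.
∂h/∂x = [(+0.20)·(-55) − (+0.25)·(-45)] / -200 = -0.001250
∂h/∂y = [65·(+0.25) − 75·(+0.20)] / -200 = -0.006250
Flow direction (−∇h) has components (+0.001250 E, +0.006250 N).
Azimuth = atan2(E, N) = atan2(+0.001250, +0.006250) = 11.3° ≈ 011°.

011°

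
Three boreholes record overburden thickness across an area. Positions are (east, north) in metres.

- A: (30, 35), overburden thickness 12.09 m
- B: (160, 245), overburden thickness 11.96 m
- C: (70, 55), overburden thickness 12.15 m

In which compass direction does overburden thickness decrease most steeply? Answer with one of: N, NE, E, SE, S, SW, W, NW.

Taking A as reference: B−A = (130, 210, -0.13); C−A = (40, 20, +0.06).
Solve a·Δx + b·Δy = Δd: det = 130·20 − 40·210 = -5800.
∂d/∂x = [(-0.13)·20 − (+0.06)·210] / -5800 = +0.002621
∂d/∂y = [130·(+0.06) − 40·(-0.13)] / -5800 = -0.002241
Steepest decrease is along −∇f = (-0.002621 E, +0.002241 N) → northwest.

NW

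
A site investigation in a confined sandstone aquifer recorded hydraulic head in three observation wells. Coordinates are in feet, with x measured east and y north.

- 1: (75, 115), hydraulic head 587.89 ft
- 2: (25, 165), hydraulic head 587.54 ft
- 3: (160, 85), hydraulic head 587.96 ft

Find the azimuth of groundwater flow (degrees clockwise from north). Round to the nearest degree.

With h = a·x + b·y + c and 1 as origin, the differences give:
  (-50)·a + 50·b = -0.35
  85·a + (-30)·b = +0.07
Eliminate b (×(-30) and ×50, subtract): -2750·a = 7.000 → a = ∂h/∂x = -0.002545
Back-substitute: b = ∂h/∂y = -0.009545.
Flow direction (−∇h) has components (+0.002545 E, +0.009545 N).
Azimuth = atan2(E, N) = atan2(+0.002545, +0.009545) = 14.9° ≈ 015°.

015°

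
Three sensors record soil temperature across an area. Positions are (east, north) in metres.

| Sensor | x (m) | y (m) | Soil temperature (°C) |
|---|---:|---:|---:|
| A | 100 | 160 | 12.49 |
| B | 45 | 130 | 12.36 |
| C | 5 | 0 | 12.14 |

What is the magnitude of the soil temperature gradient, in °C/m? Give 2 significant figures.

0.0021 °C/m

Taking A as reference: B−A = (-55, -30, -0.13); C−A = (-95, -160, -0.35).
Solve a·Δx + b·Δy = ΔT: det = (-55)·(-160) − (-95)·(-30) = 5950.
∂T/∂x = [(-0.13)·(-160) − (-0.35)·(-30)] / 5950 = +0.001731
∂T/∂y = [(-55)·(-0.35) − (-95)·(-0.13)] / 5950 = +0.001160
|∇f| = √(0.001731² + 0.001160²) = 0.002084 °C/m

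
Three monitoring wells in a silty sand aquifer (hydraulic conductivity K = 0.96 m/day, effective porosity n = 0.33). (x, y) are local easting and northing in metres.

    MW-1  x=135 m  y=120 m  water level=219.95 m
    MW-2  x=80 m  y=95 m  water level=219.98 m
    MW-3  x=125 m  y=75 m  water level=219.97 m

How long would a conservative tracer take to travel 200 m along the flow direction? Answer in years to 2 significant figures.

Differences from MW-1: to MW-2 (Δx, Δy, Δh) = (-55, -25, +0.03); to MW-3 = (-10, -45, +0.02).
Determinant of the coordinate differences = (-55)·(-45) − (-10)·(-25) = 2225.
∂h/∂x = [(+0.03)·(-45) − (+0.02)·(-25)] / 2225 = -0.0003820
∂h/∂y = [(-55)·(+0.02) − (-10)·(+0.03)] / 2225 = -0.0003596
|∇h| = √(-0.0003820² + -0.0003596²) = 0.0005246
Seepage velocity v = K·i/n = 0.96 × 0.0005246 / 0.33 = 0.001526 m/day.
t = 200 / 0.001526 = 1.311e+05 days = 359 years.

360 years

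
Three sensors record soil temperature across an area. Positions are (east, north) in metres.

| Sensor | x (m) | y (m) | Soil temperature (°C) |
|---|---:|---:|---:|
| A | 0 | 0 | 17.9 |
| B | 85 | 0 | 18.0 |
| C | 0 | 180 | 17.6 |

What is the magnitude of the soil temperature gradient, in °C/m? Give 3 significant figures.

∂T/∂x = (18.0 − 17.9) / (85 − 0) = +0.001176
∂T/∂y = (17.6 − 17.9) / (180 − 0) = -0.001667
|∇f| = √(0.001176² + -0.001667²) = 0.00204 °C/m

0.00204 °C/m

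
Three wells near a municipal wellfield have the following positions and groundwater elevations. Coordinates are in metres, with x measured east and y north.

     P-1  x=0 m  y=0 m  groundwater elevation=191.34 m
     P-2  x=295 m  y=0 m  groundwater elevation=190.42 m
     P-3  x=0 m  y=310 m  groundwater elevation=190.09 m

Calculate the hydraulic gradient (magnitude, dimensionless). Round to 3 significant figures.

∂h/∂x = (190.42 − 191.34) / (295 − 0) = -0.003119
∂h/∂y = (190.09 − 191.34) / (310 − 0) = -0.004032
|∇h| = √(-0.003119² + -0.004032²) = 0.005098

0.00510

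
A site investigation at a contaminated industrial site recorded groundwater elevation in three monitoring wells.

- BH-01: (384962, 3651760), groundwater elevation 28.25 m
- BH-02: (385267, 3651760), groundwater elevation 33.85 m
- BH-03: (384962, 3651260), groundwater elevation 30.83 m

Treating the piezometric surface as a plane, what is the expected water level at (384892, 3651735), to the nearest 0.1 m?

∂h/∂x = (33.85 − 28.25) / (385267 − 384962) = +0.01836
∂h/∂y = (30.83 − 28.25) / (3651260 − 3651760) = -0.005160
h(384892, 3651735) = 28.25 + (+0.01836)·(-70) + (-0.005160)·(-25) = 28.25 -1.285 +0.129 = 27.094 m.

27.1 m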